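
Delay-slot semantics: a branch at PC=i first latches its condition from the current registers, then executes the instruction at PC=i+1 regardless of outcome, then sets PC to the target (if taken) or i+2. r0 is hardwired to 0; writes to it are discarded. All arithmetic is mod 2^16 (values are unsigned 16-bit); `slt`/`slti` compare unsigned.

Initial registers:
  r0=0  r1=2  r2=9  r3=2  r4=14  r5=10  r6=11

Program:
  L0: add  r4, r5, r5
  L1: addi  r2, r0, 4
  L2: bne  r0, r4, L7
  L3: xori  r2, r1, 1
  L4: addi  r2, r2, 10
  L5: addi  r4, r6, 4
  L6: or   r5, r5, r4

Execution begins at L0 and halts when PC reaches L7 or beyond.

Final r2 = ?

  step pc=0: add  r4, r5, r5  regs=(0,2,9,2,20,10,11)
  step pc=1: addi  r2, r0, 4  regs=(0,2,4,2,20,10,11)
  step pc=2: bne  r0, r4, L7  cond=T  regs=(0,2,4,2,20,10,11)
  step pc=3: xori  r2, r1, 1  regs=(0,2,3,2,20,10,11)

3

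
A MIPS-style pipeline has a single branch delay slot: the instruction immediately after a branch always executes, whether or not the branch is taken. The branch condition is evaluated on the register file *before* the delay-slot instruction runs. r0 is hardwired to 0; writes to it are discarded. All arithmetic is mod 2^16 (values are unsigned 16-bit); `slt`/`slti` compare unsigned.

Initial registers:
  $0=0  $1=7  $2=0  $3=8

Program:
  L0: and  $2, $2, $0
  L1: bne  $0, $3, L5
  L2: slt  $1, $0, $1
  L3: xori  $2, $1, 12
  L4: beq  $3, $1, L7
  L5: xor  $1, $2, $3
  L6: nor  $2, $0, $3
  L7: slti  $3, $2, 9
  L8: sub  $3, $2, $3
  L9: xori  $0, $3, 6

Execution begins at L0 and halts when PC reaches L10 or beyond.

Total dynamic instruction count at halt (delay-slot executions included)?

PC=0  and  $2, $2, $0        | $0=0 $1=7 $2=0 $3=8
PC=1  bne  $0, $3, L5        | $0=0 $1=7 $2=0 $3=8  [TAKEN]
PC=2  slt  $1, $0, $1        | $0=0 $1=1 $2=0 $3=8
PC=5  xor  $1, $2, $3        | $0=0 $1=8 $2=0 $3=8
PC=6  nor  $2, $0, $3        | $0=0 $1=8 $2=65527 $3=8
PC=7  slti  $3, $2, 9        | $0=0 $1=8 $2=65527 $3=0
PC=8  sub  $3, $2, $3        | $0=0 $1=8 $2=65527 $3=65527
PC=9  xori  $0, $3, 6        | $0=0 $1=8 $2=65527 $3=65527

8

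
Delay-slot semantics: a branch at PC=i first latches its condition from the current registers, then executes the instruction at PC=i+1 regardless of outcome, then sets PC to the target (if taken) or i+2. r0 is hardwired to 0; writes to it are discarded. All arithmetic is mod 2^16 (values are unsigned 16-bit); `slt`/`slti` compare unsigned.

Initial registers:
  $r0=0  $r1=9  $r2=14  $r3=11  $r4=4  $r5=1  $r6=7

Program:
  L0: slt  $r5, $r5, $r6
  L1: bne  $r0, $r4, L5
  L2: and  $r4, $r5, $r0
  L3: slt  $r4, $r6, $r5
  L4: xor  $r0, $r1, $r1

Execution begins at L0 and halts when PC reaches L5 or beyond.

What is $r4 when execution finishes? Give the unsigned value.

#0 slt  $r5, $r5, $r6 ; 0/9/14/11/4/1/7
#1 bne  $r0, $r4, L5 ; 0/9/14/11/4/1/7 ; →target
#2 and  $r4, $r5, $r0 ; 0/9/14/11/0/1/7

0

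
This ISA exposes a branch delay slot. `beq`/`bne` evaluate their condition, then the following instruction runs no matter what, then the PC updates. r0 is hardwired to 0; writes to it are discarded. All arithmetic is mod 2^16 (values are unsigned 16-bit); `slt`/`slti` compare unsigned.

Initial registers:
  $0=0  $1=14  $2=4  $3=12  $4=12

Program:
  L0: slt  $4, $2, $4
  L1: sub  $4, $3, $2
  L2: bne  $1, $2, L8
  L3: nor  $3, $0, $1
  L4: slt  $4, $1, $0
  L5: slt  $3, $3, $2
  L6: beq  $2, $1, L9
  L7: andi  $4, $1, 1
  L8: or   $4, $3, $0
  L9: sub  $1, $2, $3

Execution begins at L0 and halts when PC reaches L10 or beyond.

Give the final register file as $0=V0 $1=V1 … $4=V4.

#0 slt  $4, $2, $4 ; 0/14/4/12/1
#1 sub  $4, $3, $2 ; 0/14/4/12/8
#2 bne  $1, $2, L8 ; 0/14/4/12/8 ; →target
#3 nor  $3, $0, $1 ; 0/14/4/65521/8
#8 or   $4, $3, $0 ; 0/14/4/65521/65521
#9 sub  $1, $2, $3 ; 0/19/4/65521/65521

$0=0 $1=19 $2=4 $3=65521 $4=65521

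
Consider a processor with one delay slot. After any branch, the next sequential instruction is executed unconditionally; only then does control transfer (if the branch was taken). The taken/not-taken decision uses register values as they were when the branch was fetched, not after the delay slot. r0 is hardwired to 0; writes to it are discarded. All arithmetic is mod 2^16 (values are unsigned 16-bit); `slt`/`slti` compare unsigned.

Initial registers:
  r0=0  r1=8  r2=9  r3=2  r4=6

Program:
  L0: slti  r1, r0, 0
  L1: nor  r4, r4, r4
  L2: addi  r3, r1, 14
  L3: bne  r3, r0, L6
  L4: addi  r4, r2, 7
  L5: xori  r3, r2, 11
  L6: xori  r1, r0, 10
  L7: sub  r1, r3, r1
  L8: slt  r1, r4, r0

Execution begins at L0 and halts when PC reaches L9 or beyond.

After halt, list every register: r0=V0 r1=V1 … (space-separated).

r0=0 r1=0 r2=9 r3=14 r4=16

#0 slti  r1, r0, 0 ; 0/0/9/2/6
#1 nor  r4, r4, r4 ; 0/0/9/2/65529
#2 addi  r3, r1, 14 ; 0/0/9/14/65529
#3 bne  r3, r0, L6 ; 0/0/9/14/65529 ; →target
#4 addi  r4, r2, 7 ; 0/0/9/14/16
#6 xori  r1, r0, 10 ; 0/10/9/14/16
#7 sub  r1, r3, r1 ; 0/4/9/14/16
#8 slt  r1, r4, r0 ; 0/0/9/14/16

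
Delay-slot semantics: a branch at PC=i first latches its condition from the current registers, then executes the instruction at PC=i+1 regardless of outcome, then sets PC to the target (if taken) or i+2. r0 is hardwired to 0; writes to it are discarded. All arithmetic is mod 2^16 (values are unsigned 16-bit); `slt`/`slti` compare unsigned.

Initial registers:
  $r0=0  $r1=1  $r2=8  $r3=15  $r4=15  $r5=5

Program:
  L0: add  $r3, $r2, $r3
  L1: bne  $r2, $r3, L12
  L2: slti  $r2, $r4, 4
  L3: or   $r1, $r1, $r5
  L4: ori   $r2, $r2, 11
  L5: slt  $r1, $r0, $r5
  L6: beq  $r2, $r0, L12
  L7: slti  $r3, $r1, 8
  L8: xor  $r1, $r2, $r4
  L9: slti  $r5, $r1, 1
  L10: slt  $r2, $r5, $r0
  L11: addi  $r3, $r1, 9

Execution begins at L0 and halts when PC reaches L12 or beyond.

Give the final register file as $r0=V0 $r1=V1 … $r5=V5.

$r0=0 $r1=1 $r2=0 $r3=23 $r4=15 $r5=5

#0 add  $r3, $r2, $r3 ; 0/1/8/23/15/5
#1 bne  $r2, $r3, L12 ; 0/1/8/23/15/5 ; →target
#2 slti  $r2, $r4, 4 ; 0/1/0/23/15/5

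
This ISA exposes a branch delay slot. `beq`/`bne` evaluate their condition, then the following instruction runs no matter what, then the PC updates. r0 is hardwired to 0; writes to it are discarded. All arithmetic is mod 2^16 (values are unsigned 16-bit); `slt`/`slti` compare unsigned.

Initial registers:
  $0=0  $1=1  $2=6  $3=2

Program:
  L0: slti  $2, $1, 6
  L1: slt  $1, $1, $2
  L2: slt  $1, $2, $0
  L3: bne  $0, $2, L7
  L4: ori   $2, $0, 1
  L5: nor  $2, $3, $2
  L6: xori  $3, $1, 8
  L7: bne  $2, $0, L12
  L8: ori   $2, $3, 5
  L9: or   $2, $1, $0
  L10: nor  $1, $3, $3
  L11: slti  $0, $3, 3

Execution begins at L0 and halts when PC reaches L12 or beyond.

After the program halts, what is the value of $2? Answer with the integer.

PC=0  slti  $2, $1, 6        | $0=0 $1=1 $2=1 $3=2
PC=1  slt  $1, $1, $2        | $0=0 $1=0 $2=1 $3=2
PC=2  slt  $1, $2, $0        | $0=0 $1=0 $2=1 $3=2
PC=3  bne  $0, $2, L7        | $0=0 $1=0 $2=1 $3=2  [TAKEN]
PC=4  ori   $2, $0, 1        | $0=0 $1=0 $2=1 $3=2
PC=7  bne  $2, $0, L12       | $0=0 $1=0 $2=1 $3=2  [TAKEN]
PC=8  ori   $2, $3, 5        | $0=0 $1=0 $2=7 $3=2

7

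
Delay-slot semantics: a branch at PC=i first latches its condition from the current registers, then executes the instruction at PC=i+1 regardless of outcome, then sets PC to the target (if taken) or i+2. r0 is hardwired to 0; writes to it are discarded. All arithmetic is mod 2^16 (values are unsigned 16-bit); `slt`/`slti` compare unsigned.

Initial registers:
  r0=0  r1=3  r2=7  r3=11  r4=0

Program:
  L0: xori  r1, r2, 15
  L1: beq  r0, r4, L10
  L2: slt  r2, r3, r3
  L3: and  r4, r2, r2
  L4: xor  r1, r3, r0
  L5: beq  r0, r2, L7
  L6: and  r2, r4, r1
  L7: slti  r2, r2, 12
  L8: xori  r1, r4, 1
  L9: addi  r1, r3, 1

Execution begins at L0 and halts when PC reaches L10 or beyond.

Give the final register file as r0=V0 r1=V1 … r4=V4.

PC=0  xori  r1, r2, 15       | r0=0 r1=8 r2=7 r3=11 r4=0
PC=1  beq  r0, r4, L10       | r0=0 r1=8 r2=7 r3=11 r4=0  [TAKEN]
PC=2  slt  r2, r3, r3        | r0=0 r1=8 r2=0 r3=11 r4=0

r0=0 r1=8 r2=0 r3=11 r4=0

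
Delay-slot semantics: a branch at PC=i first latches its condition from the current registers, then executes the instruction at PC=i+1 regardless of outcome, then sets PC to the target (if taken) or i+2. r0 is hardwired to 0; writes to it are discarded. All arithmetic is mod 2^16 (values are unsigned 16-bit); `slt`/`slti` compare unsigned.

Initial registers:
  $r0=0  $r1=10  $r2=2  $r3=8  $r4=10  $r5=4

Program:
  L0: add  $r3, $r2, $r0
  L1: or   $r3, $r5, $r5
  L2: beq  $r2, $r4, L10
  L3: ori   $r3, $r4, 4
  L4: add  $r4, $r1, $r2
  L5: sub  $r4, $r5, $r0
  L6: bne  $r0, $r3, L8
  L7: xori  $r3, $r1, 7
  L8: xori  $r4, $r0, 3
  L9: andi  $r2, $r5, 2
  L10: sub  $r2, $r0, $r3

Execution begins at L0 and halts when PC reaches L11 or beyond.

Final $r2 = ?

PC=0  add  $r3, $r2, $r0     | $r0=0 $r1=10 $r2=2 $r3=2 $r4=10 $r5=4
PC=1  or   $r3, $r5, $r5     | $r0=0 $r1=10 $r2=2 $r3=4 $r4=10 $r5=4
PC=2  beq  $r2, $r4, L10     | $r0=0 $r1=10 $r2=2 $r3=4 $r4=10 $r5=4  [not taken]
PC=3  ori   $r3, $r4, 4      | $r0=0 $r1=10 $r2=2 $r3=14 $r4=10 $r5=4
PC=4  add  $r4, $r1, $r2     | $r0=0 $r1=10 $r2=2 $r3=14 $r4=12 $r5=4
PC=5  sub  $r4, $r5, $r0     | $r0=0 $r1=10 $r2=2 $r3=14 $r4=4 $r5=4
PC=6  bne  $r0, $r3, L8      | $r0=0 $r1=10 $r2=2 $r3=14 $r4=4 $r5=4  [TAKEN]
PC=7  xori  $r3, $r1, 7      | $r0=0 $r1=10 $r2=2 $r3=13 $r4=4 $r5=4
PC=8  xori  $r4, $r0, 3      | $r0=0 $r1=10 $r2=2 $r3=13 $r4=3 $r5=4
PC=9  andi  $r2, $r5, 2      | $r0=0 $r1=10 $r2=0 $r3=13 $r4=3 $r5=4
PC=10 sub  $r2, $r0, $r3     | $r0=0 $r1=10 $r2=65523 $r3=13 $r4=3 $r5=4

65523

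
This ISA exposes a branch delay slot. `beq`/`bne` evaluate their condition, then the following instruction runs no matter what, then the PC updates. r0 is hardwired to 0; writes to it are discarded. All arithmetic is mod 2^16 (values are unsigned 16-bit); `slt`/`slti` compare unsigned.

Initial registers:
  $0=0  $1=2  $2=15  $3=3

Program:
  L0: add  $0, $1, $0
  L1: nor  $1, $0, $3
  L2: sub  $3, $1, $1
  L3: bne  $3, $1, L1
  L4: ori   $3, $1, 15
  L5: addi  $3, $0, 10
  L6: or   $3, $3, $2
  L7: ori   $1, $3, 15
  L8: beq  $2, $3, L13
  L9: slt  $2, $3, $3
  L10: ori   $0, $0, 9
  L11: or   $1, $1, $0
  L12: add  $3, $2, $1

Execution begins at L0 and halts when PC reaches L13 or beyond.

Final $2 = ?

0

[0] add  $0, $1, $0  →  {$0:0, $1:2, $2:15, $3:3}
[1] nor  $1, $0, $3  →  {$0:0, $1:65532, $2:15, $3:3}
[2] sub  $3, $1, $1  →  {$0:0, $1:65532, $2:15, $3:0}
[3] bne  $3, $1, L1  →  {$0:0, $1:65532, $2:15, $3:0}  ⟨branch taken⟩
[4] ori   $3, $1, 15  →  {$0:0, $1:65532, $2:15, $3:65535}
[1] nor  $1, $0, $3  →  {$0:0, $1:0, $2:15, $3:65535}
[2] sub  $3, $1, $1  →  {$0:0, $1:0, $2:15, $3:0}
[3] bne  $3, $1, L1  →  {$0:0, $1:0, $2:15, $3:0}  ⟨branch fallthrough⟩
[4] ori   $3, $1, 15  →  {$0:0, $1:0, $2:15, $3:15}
[5] addi  $3, $0, 10  →  {$0:0, $1:0, $2:15, $3:10}
[6] or   $3, $3, $2  →  {$0:0, $1:0, $2:15, $3:15}
[7] ori   $1, $3, 15  →  {$0:0, $1:15, $2:15, $3:15}
[8] beq  $2, $3, L13  →  {$0:0, $1:15, $2:15, $3:15}  ⟨branch taken⟩
[9] slt  $2, $3, $3  →  {$0:0, $1:15, $2:0, $3:15}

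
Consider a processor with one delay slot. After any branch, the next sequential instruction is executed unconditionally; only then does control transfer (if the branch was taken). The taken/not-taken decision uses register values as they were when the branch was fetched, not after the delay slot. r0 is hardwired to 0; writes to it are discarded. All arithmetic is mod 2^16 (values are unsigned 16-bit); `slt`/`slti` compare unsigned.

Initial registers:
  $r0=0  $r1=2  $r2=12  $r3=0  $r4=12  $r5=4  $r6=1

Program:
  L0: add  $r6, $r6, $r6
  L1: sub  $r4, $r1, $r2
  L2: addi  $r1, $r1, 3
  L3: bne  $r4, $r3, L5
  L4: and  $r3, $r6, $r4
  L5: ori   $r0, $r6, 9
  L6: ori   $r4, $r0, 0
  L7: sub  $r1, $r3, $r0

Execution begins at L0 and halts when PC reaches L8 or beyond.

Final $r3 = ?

2

PC=0  add  $r6, $r6, $r6     | $r0=0 $r1=2 $r2=12 $r3=0 $r4=12 $r5=4 $r6=2
PC=1  sub  $r4, $r1, $r2     | $r0=0 $r1=2 $r2=12 $r3=0 $r4=65526 $r5=4 $r6=2
PC=2  addi  $r1, $r1, 3      | $r0=0 $r1=5 $r2=12 $r3=0 $r4=65526 $r5=4 $r6=2
PC=3  bne  $r4, $r3, L5      | $r0=0 $r1=5 $r2=12 $r3=0 $r4=65526 $r5=4 $r6=2  [TAKEN]
PC=4  and  $r3, $r6, $r4     | $r0=0 $r1=5 $r2=12 $r3=2 $r4=65526 $r5=4 $r6=2
PC=5  ori   $r0, $r6, 9      | $r0=0 $r1=5 $r2=12 $r3=2 $r4=65526 $r5=4 $r6=2
PC=6  ori   $r4, $r0, 0      | $r0=0 $r1=5 $r2=12 $r3=2 $r4=0 $r5=4 $r6=2
PC=7  sub  $r1, $r3, $r0     | $r0=0 $r1=2 $r2=12 $r3=2 $r4=0 $r5=4 $r6=2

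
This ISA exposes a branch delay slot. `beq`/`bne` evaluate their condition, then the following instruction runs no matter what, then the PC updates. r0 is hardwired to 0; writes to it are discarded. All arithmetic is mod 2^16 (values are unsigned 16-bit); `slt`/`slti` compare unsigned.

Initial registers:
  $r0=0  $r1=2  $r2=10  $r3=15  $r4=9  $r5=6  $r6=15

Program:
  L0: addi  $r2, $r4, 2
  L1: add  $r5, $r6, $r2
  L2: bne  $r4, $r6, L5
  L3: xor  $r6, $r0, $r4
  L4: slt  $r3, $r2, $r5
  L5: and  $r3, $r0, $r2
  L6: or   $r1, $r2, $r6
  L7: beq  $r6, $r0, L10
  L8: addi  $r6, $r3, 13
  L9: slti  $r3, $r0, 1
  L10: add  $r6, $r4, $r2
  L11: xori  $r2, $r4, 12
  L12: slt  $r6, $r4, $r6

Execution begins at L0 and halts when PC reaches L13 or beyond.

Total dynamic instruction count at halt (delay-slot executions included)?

12

[0] addi  $r2, $r4, 2  →  {$r0:0, $r1:2, $r2:11, $r3:15, $r4:9, $r5:6, $r6:15}
[1] add  $r5, $r6, $r2  →  {$r0:0, $r1:2, $r2:11, $r3:15, $r4:9, $r5:26, $r6:15}
[2] bne  $r4, $r6, L5  →  {$r0:0, $r1:2, $r2:11, $r3:15, $r4:9, $r5:26, $r6:15}  ⟨branch taken⟩
[3] xor  $r6, $r0, $r4  →  {$r0:0, $r1:2, $r2:11, $r3:15, $r4:9, $r5:26, $r6:9}
[5] and  $r3, $r0, $r2  →  {$r0:0, $r1:2, $r2:11, $r3:0, $r4:9, $r5:26, $r6:9}
[6] or   $r1, $r2, $r6  →  {$r0:0, $r1:11, $r2:11, $r3:0, $r4:9, $r5:26, $r6:9}
[7] beq  $r6, $r0, L10  →  {$r0:0, $r1:11, $r2:11, $r3:0, $r4:9, $r5:26, $r6:9}  ⟨branch fallthrough⟩
[8] addi  $r6, $r3, 13  →  {$r0:0, $r1:11, $r2:11, $r3:0, $r4:9, $r5:26, $r6:13}
[9] slti  $r3, $r0, 1  →  {$r0:0, $r1:11, $r2:11, $r3:1, $r4:9, $r5:26, $r6:13}
[10] add  $r6, $r4, $r2  →  {$r0:0, $r1:11, $r2:11, $r3:1, $r4:9, $r5:26, $r6:20}
[11] xori  $r2, $r4, 12  →  {$r0:0, $r1:11, $r2:5, $r3:1, $r4:9, $r5:26, $r6:20}
[12] slt  $r6, $r4, $r6  →  {$r0:0, $r1:11, $r2:5, $r3:1, $r4:9, $r5:26, $r6:1}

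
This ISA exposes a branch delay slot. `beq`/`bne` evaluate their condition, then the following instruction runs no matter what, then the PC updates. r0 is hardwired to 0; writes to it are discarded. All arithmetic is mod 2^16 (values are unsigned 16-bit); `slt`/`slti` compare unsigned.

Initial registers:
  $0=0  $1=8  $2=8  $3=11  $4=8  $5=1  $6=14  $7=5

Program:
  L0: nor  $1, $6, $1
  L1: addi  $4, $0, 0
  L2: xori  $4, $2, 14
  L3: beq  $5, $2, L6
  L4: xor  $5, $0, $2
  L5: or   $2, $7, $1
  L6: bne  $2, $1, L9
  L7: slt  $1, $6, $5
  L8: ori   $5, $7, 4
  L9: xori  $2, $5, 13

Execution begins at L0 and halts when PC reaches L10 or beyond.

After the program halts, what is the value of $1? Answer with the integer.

#0 nor  $1, $6, $1 ; 0/65521/8/11/8/1/14/5
#1 addi  $4, $0, 0 ; 0/65521/8/11/0/1/14/5
#2 xori  $4, $2, 14 ; 0/65521/8/11/6/1/14/5
#3 beq  $5, $2, L6 ; 0/65521/8/11/6/1/14/5 ; →fallthru
#4 xor  $5, $0, $2 ; 0/65521/8/11/6/8/14/5
#5 or   $2, $7, $1 ; 0/65521/65525/11/6/8/14/5
#6 bne  $2, $1, L9 ; 0/65521/65525/11/6/8/14/5 ; →target
#7 slt  $1, $6, $5 ; 0/0/65525/11/6/8/14/5
#9 xori  $2, $5, 13 ; 0/0/5/11/6/8/14/5

0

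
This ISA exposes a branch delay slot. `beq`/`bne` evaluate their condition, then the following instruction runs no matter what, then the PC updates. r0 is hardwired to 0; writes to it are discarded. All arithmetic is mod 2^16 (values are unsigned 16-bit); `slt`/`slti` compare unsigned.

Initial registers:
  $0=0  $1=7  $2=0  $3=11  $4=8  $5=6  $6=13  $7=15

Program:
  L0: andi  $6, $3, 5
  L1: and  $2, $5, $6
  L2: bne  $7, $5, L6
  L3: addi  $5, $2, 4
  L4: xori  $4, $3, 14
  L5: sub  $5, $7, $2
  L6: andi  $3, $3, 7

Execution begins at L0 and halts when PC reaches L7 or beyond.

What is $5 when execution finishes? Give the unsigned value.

  step pc=0: andi  $6, $3, 5  regs=(0,7,0,11,8,6,1,15)
  step pc=1: and  $2, $5, $6  regs=(0,7,0,11,8,6,1,15)
  step pc=2: bne  $7, $5, L6  cond=T  regs=(0,7,0,11,8,6,1,15)
  step pc=3: addi  $5, $2, 4  regs=(0,7,0,11,8,4,1,15)
  step pc=6: andi  $3, $3, 7  regs=(0,7,0,3,8,4,1,15)

4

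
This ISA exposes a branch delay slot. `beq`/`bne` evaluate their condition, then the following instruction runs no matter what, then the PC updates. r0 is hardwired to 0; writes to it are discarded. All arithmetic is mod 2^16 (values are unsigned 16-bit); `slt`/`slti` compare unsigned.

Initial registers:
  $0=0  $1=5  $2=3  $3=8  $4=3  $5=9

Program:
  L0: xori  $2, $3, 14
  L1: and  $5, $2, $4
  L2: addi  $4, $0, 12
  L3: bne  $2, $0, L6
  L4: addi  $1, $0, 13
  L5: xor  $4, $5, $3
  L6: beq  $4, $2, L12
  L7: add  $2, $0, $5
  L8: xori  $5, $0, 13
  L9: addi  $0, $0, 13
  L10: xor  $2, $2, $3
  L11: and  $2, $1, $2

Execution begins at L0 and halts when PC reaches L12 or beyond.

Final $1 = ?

  step pc=0: xori  $2, $3, 14  regs=(0,5,6,8,3,9)
  step pc=1: and  $5, $2, $4  regs=(0,5,6,8,3,2)
  step pc=2: addi  $4, $0, 12  regs=(0,5,6,8,12,2)
  step pc=3: bne  $2, $0, L6  cond=T  regs=(0,5,6,8,12,2)
  step pc=4: addi  $1, $0, 13  regs=(0,13,6,8,12,2)
  step pc=6: beq  $4, $2, L12  cond=F  regs=(0,13,6,8,12,2)
  step pc=7: add  $2, $0, $5  regs=(0,13,2,8,12,2)
  step pc=8: xori  $5, $0, 13  regs=(0,13,2,8,12,13)
  step pc=9: addi  $0, $0, 13  regs=(0,13,2,8,12,13)
  step pc=10: xor  $2, $2, $3  regs=(0,13,10,8,12,13)
  step pc=11: and  $2, $1, $2  regs=(0,13,8,8,12,13)

13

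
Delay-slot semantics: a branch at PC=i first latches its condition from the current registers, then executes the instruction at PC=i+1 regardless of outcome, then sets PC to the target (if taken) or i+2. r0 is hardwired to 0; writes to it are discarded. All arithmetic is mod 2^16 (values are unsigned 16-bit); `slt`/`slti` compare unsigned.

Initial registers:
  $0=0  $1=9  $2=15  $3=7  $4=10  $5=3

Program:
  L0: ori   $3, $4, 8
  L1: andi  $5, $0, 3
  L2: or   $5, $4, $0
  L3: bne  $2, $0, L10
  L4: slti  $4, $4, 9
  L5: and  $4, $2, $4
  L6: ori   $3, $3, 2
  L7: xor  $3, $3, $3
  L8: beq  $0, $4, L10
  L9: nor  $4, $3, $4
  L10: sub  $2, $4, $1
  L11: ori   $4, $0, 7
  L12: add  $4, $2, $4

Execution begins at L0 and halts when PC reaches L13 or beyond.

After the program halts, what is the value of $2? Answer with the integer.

65527

#0 ori   $3, $4, 8 ; 0/9/15/10/10/3
#1 andi  $5, $0, 3 ; 0/9/15/10/10/0
#2 or   $5, $4, $0 ; 0/9/15/10/10/10
#3 bne  $2, $0, L10 ; 0/9/15/10/10/10 ; →target
#4 slti  $4, $4, 9 ; 0/9/15/10/0/10
#10 sub  $2, $4, $1 ; 0/9/65527/10/0/10
#11 ori   $4, $0, 7 ; 0/9/65527/10/7/10
#12 add  $4, $2, $4 ; 0/9/65527/10/65534/10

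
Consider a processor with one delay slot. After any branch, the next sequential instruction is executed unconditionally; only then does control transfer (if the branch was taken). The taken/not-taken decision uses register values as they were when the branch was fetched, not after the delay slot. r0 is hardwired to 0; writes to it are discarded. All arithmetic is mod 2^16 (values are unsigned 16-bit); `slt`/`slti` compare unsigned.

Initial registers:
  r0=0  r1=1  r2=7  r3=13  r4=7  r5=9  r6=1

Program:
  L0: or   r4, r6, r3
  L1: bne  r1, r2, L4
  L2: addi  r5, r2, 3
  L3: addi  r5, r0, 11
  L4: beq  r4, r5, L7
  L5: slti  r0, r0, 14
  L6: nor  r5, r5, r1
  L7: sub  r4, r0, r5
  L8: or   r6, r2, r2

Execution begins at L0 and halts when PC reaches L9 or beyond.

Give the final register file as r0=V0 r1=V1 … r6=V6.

r0=0 r1=1 r2=7 r3=13 r4=12 r5=65524 r6=7

[0] or   r4, r6, r3  →  {r0:0, r1:1, r2:7, r3:13, r4:13, r5:9, r6:1}
[1] bne  r1, r2, L4  →  {r0:0, r1:1, r2:7, r3:13, r4:13, r5:9, r6:1}  ⟨branch taken⟩
[2] addi  r5, r2, 3  →  {r0:0, r1:1, r2:7, r3:13, r4:13, r5:10, r6:1}
[4] beq  r4, r5, L7  →  {r0:0, r1:1, r2:7, r3:13, r4:13, r5:10, r6:1}  ⟨branch fallthrough⟩
[5] slti  r0, r0, 14  →  {r0:0, r1:1, r2:7, r3:13, r4:13, r5:10, r6:1}
[6] nor  r5, r5, r1  →  {r0:0, r1:1, r2:7, r3:13, r4:13, r5:65524, r6:1}
[7] sub  r4, r0, r5  →  {r0:0, r1:1, r2:7, r3:13, r4:12, r5:65524, r6:1}
[8] or   r6, r2, r2  →  {r0:0, r1:1, r2:7, r3:13, r4:12, r5:65524, r6:7}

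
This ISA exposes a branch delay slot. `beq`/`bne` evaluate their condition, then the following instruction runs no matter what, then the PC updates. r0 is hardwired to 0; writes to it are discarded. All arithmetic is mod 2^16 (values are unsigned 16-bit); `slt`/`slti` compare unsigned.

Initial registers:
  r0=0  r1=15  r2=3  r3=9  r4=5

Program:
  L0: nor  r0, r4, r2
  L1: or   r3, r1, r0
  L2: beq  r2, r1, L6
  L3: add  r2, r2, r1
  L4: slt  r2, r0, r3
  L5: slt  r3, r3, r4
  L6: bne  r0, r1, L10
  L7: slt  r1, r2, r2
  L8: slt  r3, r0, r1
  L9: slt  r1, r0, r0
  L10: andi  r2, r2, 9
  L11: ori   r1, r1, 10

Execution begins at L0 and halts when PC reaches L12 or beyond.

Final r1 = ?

#0 nor  r0, r4, r2 ; 0/15/3/9/5
#1 or   r3, r1, r0 ; 0/15/3/15/5
#2 beq  r2, r1, L6 ; 0/15/3/15/5 ; →fallthru
#3 add  r2, r2, r1 ; 0/15/18/15/5
#4 slt  r2, r0, r3 ; 0/15/1/15/5
#5 slt  r3, r3, r4 ; 0/15/1/0/5
#6 bne  r0, r1, L10 ; 0/15/1/0/5 ; →target
#7 slt  r1, r2, r2 ; 0/0/1/0/5
#10 andi  r2, r2, 9 ; 0/0/1/0/5
#11 ori   r1, r1, 10 ; 0/10/1/0/5

10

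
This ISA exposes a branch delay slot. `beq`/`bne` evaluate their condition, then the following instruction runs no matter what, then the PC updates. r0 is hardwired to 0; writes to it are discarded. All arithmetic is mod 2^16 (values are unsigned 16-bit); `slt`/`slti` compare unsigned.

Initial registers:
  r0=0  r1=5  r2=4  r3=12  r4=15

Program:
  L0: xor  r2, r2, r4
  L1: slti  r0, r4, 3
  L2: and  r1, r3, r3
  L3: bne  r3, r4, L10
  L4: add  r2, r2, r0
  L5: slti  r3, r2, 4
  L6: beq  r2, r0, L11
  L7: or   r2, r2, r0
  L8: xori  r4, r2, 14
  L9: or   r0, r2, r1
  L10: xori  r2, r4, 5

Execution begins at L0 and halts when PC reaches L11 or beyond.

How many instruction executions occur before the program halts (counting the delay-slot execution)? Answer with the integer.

#0 xor  r2, r2, r4 ; 0/5/11/12/15
#1 slti  r0, r4, 3 ; 0/5/11/12/15
#2 and  r1, r3, r3 ; 0/12/11/12/15
#3 bne  r3, r4, L10 ; 0/12/11/12/15 ; →target
#4 add  r2, r2, r0 ; 0/12/11/12/15
#10 xori  r2, r4, 5 ; 0/12/10/12/15

6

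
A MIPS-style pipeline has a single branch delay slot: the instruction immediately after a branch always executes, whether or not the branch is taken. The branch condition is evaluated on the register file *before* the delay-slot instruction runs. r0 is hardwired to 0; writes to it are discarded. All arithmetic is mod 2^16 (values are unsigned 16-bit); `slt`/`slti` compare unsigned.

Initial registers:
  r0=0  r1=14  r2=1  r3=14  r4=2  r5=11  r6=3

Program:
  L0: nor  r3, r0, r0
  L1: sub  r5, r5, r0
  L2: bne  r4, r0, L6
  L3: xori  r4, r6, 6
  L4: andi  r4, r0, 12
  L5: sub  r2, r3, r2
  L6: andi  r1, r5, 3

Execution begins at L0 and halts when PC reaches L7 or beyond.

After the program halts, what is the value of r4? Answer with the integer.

5

#0 nor  r3, r0, r0 ; 0/14/1/65535/2/11/3
#1 sub  r5, r5, r0 ; 0/14/1/65535/2/11/3
#2 bne  r4, r0, L6 ; 0/14/1/65535/2/11/3 ; →target
#3 xori  r4, r6, 6 ; 0/14/1/65535/5/11/3
#6 andi  r1, r5, 3 ; 0/3/1/65535/5/11/3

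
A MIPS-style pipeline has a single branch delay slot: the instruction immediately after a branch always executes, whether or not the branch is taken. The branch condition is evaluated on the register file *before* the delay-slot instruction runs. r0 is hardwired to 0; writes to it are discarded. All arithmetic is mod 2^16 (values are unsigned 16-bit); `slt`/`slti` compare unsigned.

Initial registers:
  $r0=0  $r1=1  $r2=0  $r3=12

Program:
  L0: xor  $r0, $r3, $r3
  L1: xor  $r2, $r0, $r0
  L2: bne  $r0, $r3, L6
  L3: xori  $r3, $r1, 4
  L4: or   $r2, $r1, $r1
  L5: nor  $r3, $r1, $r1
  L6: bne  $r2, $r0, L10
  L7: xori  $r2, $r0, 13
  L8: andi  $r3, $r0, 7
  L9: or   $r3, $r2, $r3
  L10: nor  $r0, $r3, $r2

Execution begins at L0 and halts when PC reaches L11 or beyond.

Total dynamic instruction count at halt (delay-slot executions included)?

9

#0 xor  $r0, $r3, $r3 ; 0/1/0/12
#1 xor  $r2, $r0, $r0 ; 0/1/0/12
#2 bne  $r0, $r3, L6 ; 0/1/0/12 ; →target
#3 xori  $r3, $r1, 4 ; 0/1/0/5
#6 bne  $r2, $r0, L10 ; 0/1/0/5 ; →fallthru
#7 xori  $r2, $r0, 13 ; 0/1/13/5
#8 andi  $r3, $r0, 7 ; 0/1/13/0
#9 or   $r3, $r2, $r3 ; 0/1/13/13
#10 nor  $r0, $r3, $r2 ; 0/1/13/13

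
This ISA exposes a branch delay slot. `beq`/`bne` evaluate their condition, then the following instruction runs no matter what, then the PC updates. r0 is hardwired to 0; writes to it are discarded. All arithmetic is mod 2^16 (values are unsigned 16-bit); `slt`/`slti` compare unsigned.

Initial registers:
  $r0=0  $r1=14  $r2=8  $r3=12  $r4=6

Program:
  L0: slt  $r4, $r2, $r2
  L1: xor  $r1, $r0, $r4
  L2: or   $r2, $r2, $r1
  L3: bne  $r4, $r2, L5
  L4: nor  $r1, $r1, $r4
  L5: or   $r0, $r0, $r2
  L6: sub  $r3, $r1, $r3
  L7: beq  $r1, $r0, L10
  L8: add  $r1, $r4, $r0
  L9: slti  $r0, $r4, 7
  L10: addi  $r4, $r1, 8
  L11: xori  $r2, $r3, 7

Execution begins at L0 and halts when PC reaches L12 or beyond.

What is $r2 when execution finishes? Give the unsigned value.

  step pc=0: slt  $r4, $r2, $r2  regs=(0,14,8,12,0)
  step pc=1: xor  $r1, $r0, $r4  regs=(0,0,8,12,0)
  step pc=2: or   $r2, $r2, $r1  regs=(0,0,8,12,0)
  step pc=3: bne  $r4, $r2, L5  cond=T  regs=(0,0,8,12,0)
  step pc=4: nor  $r1, $r1, $r4  regs=(0,65535,8,12,0)
  step pc=5: or   $r0, $r0, $r2  regs=(0,65535,8,12,0)
  step pc=6: sub  $r3, $r1, $r3  regs=(0,65535,8,65523,0)
  step pc=7: beq  $r1, $r0, L10  cond=F  regs=(0,65535,8,65523,0)
  step pc=8: add  $r1, $r4, $r0  regs=(0,0,8,65523,0)
  step pc=9: slti  $r0, $r4, 7  regs=(0,0,8,65523,0)
  step pc=10: addi  $r4, $r1, 8  regs=(0,0,8,65523,8)
  step pc=11: xori  $r2, $r3, 7  regs=(0,0,65524,65523,8)

65524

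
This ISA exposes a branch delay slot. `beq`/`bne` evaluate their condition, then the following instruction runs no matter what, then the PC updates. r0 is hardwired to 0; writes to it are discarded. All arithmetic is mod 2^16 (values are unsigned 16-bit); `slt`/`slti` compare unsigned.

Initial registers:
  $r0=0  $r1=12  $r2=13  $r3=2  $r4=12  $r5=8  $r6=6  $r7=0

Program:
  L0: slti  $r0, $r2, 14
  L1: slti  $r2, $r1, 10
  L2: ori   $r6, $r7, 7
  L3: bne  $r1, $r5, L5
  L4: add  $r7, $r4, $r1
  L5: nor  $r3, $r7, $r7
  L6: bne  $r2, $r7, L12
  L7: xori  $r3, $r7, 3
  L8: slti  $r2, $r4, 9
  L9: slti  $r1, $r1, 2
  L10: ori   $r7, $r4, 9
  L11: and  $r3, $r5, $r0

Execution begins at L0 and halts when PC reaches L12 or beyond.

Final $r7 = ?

#0 slti  $r0, $r2, 14 ; 0/12/13/2/12/8/6/0
#1 slti  $r2, $r1, 10 ; 0/12/0/2/12/8/6/0
#2 ori   $r6, $r7, 7 ; 0/12/0/2/12/8/7/0
#3 bne  $r1, $r5, L5 ; 0/12/0/2/12/8/7/0 ; →target
#4 add  $r7, $r4, $r1 ; 0/12/0/2/12/8/7/24
#5 nor  $r3, $r7, $r7 ; 0/12/0/65511/12/8/7/24
#6 bne  $r2, $r7, L12 ; 0/12/0/65511/12/8/7/24 ; →target
#7 xori  $r3, $r7, 3 ; 0/12/0/27/12/8/7/24

24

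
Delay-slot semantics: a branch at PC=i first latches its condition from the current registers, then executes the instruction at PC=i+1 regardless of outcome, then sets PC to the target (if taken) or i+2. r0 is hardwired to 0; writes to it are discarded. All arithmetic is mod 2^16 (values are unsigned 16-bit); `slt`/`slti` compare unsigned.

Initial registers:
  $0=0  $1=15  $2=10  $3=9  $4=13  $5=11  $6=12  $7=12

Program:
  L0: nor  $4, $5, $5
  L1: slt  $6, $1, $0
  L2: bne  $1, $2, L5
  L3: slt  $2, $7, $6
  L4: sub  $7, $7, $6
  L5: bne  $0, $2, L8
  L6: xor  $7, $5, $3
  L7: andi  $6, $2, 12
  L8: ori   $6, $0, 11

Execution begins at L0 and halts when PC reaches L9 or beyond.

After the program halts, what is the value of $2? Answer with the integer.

PC=0  nor  $4, $5, $5        | $0=0 $1=15 $2=10 $3=9 $4=65524 $5=11 $6=12 $7=12
PC=1  slt  $6, $1, $0        | $0=0 $1=15 $2=10 $3=9 $4=65524 $5=11 $6=0 $7=12
PC=2  bne  $1, $2, L5        | $0=0 $1=15 $2=10 $3=9 $4=65524 $5=11 $6=0 $7=12  [TAKEN]
PC=3  slt  $2, $7, $6        | $0=0 $1=15 $2=0 $3=9 $4=65524 $5=11 $6=0 $7=12
PC=5  bne  $0, $2, L8        | $0=0 $1=15 $2=0 $3=9 $4=65524 $5=11 $6=0 $7=12  [not taken]
PC=6  xor  $7, $5, $3        | $0=0 $1=15 $2=0 $3=9 $4=65524 $5=11 $6=0 $7=2
PC=7  andi  $6, $2, 12       | $0=0 $1=15 $2=0 $3=9 $4=65524 $5=11 $6=0 $7=2
PC=8  ori   $6, $0, 11       | $0=0 $1=15 $2=0 $3=9 $4=65524 $5=11 $6=11 $7=2

0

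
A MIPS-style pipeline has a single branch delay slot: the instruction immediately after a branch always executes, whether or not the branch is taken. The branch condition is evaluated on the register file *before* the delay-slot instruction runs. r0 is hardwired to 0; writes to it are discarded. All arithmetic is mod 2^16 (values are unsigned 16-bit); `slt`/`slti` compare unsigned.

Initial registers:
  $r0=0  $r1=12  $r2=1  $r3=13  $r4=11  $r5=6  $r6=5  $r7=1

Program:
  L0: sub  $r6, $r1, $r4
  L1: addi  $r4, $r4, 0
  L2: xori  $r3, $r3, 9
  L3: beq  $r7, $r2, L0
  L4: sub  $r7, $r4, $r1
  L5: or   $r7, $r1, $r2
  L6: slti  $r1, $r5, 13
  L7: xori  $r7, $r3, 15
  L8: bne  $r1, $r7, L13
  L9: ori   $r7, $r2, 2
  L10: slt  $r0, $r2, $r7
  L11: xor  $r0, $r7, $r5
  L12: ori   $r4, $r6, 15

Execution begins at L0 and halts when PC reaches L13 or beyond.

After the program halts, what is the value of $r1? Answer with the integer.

PC=0  sub  $r6, $r1, $r4     | $r0=0 $r1=12 $r2=1 $r3=13 $r4=11 $r5=6 $r6=1 $r7=1
PC=1  addi  $r4, $r4, 0      | $r0=0 $r1=12 $r2=1 $r3=13 $r4=11 $r5=6 $r6=1 $r7=1
PC=2  xori  $r3, $r3, 9      | $r0=0 $r1=12 $r2=1 $r3=4 $r4=11 $r5=6 $r6=1 $r7=1
PC=3  beq  $r7, $r2, L0      | $r0=0 $r1=12 $r2=1 $r3=4 $r4=11 $r5=6 $r6=1 $r7=1  [TAKEN]
PC=4  sub  $r7, $r4, $r1     | $r0=0 $r1=12 $r2=1 $r3=4 $r4=11 $r5=6 $r6=1 $r7=65535
PC=0  sub  $r6, $r1, $r4     | $r0=0 $r1=12 $r2=1 $r3=4 $r4=11 $r5=6 $r6=1 $r7=65535
PC=1  addi  $r4, $r4, 0      | $r0=0 $r1=12 $r2=1 $r3=4 $r4=11 $r5=6 $r6=1 $r7=65535
PC=2  xori  $r3, $r3, 9      | $r0=0 $r1=12 $r2=1 $r3=13 $r4=11 $r5=6 $r6=1 $r7=65535
PC=3  beq  $r7, $r2, L0      | $r0=0 $r1=12 $r2=1 $r3=13 $r4=11 $r5=6 $r6=1 $r7=65535  [not taken]
PC=4  sub  $r7, $r4, $r1     | $r0=0 $r1=12 $r2=1 $r3=13 $r4=11 $r5=6 $r6=1 $r7=65535
PC=5  or   $r7, $r1, $r2     | $r0=0 $r1=12 $r2=1 $r3=13 $r4=11 $r5=6 $r6=1 $r7=13
PC=6  slti  $r1, $r5, 13     | $r0=0 $r1=1 $r2=1 $r3=13 $r4=11 $r5=6 $r6=1 $r7=13
PC=7  xori  $r7, $r3, 15     | $r0=0 $r1=1 $r2=1 $r3=13 $r4=11 $r5=6 $r6=1 $r7=2
PC=8  bne  $r1, $r7, L13     | $r0=0 $r1=1 $r2=1 $r3=13 $r4=11 $r5=6 $r6=1 $r7=2  [TAKEN]
PC=9  ori   $r7, $r2, 2      | $r0=0 $r1=1 $r2=1 $r3=13 $r4=11 $r5=6 $r6=1 $r7=3

1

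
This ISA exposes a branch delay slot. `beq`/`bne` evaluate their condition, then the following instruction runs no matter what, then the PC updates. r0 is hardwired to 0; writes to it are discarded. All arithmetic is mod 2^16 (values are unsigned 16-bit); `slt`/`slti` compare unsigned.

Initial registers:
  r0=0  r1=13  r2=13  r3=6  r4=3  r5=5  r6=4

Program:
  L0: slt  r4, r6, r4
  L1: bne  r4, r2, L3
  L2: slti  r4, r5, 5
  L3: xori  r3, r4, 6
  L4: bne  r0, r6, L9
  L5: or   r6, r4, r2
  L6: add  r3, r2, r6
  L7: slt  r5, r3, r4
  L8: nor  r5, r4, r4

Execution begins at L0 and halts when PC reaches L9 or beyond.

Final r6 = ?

[0] slt  r4, r6, r4  →  {r0:0, r1:13, r2:13, r3:6, r4:0, r5:5, r6:4}
[1] bne  r4, r2, L3  →  {r0:0, r1:13, r2:13, r3:6, r4:0, r5:5, r6:4}  ⟨branch taken⟩
[2] slti  r4, r5, 5  →  {r0:0, r1:13, r2:13, r3:6, r4:0, r5:5, r6:4}
[3] xori  r3, r4, 6  →  {r0:0, r1:13, r2:13, r3:6, r4:0, r5:5, r6:4}
[4] bne  r0, r6, L9  →  {r0:0, r1:13, r2:13, r3:6, r4:0, r5:5, r6:4}  ⟨branch taken⟩
[5] or   r6, r4, r2  →  {r0:0, r1:13, r2:13, r3:6, r4:0, r5:5, r6:13}

13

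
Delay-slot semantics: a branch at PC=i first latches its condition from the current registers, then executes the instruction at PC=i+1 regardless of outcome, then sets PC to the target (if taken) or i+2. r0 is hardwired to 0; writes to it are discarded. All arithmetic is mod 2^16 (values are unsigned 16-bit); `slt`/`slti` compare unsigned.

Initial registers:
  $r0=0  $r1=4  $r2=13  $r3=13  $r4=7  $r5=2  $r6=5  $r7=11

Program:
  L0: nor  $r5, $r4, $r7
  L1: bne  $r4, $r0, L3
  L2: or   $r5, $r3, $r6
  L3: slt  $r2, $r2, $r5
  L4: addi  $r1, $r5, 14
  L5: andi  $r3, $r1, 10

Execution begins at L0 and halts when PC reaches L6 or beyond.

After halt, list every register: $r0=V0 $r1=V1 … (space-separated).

$r0=0 $r1=27 $r2=0 $r3=10 $r4=7 $r5=13 $r6=5 $r7=11

  step pc=0: nor  $r5, $r4, $r7  regs=(0,4,13,13,7,65520,5,11)
  step pc=1: bne  $r4, $r0, L3  cond=T  regs=(0,4,13,13,7,65520,5,11)
  step pc=2: or   $r5, $r3, $r6  regs=(0,4,13,13,7,13,5,11)
  step pc=3: slt  $r2, $r2, $r5  regs=(0,4,0,13,7,13,5,11)
  step pc=4: addi  $r1, $r5, 14  regs=(0,27,0,13,7,13,5,11)
  step pc=5: andi  $r3, $r1, 10  regs=(0,27,0,10,7,13,5,11)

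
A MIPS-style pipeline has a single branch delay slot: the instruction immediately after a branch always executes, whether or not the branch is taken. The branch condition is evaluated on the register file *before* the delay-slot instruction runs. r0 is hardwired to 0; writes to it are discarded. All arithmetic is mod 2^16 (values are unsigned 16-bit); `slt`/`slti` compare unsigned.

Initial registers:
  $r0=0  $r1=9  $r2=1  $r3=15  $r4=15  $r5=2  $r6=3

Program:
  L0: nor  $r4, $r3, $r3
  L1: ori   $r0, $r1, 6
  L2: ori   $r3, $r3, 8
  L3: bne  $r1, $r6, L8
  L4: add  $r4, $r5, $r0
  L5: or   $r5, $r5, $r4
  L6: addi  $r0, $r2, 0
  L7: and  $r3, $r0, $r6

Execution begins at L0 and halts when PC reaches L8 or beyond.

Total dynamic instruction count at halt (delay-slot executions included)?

#0 nor  $r4, $r3, $r3 ; 0/9/1/15/65520/2/3
#1 ori   $r0, $r1, 6 ; 0/9/1/15/65520/2/3
#2 ori   $r3, $r3, 8 ; 0/9/1/15/65520/2/3
#3 bne  $r1, $r6, L8 ; 0/9/1/15/65520/2/3 ; →target
#4 add  $r4, $r5, $r0 ; 0/9/1/15/2/2/3

5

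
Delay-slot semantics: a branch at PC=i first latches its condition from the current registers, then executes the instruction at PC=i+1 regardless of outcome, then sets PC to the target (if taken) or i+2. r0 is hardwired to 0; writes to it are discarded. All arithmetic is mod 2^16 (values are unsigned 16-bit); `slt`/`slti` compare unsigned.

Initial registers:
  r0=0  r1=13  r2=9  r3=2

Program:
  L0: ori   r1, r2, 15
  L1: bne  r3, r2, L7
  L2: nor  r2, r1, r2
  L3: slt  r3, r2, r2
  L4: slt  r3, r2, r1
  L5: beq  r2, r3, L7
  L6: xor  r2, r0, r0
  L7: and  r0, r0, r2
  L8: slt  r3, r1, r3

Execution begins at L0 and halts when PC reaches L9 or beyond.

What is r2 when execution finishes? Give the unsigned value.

65520

[0] ori   r1, r2, 15  →  {r0:0, r1:15, r2:9, r3:2}
[1] bne  r3, r2, L7  →  {r0:0, r1:15, r2:9, r3:2}  ⟨branch taken⟩
[2] nor  r2, r1, r2  →  {r0:0, r1:15, r2:65520, r3:2}
[7] and  r0, r0, r2  →  {r0:0, r1:15, r2:65520, r3:2}
[8] slt  r3, r1, r3  →  {r0:0, r1:15, r2:65520, r3:0}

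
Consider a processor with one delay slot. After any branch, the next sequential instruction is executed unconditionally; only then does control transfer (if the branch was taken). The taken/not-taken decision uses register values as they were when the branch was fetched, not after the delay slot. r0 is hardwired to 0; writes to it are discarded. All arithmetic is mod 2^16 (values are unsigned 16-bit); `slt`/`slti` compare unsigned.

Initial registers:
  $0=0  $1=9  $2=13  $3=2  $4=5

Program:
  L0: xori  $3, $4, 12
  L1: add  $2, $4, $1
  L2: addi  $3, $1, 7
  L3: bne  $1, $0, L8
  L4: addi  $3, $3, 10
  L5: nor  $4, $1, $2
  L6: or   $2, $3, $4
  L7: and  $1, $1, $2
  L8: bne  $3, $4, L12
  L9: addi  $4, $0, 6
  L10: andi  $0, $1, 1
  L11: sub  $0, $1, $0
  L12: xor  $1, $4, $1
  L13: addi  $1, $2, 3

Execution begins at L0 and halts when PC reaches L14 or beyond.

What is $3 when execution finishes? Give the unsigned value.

26

#0 xori  $3, $4, 12 ; 0/9/13/9/5
#1 add  $2, $4, $1 ; 0/9/14/9/5
#2 addi  $3, $1, 7 ; 0/9/14/16/5
#3 bne  $1, $0, L8 ; 0/9/14/16/5 ; →target
#4 addi  $3, $3, 10 ; 0/9/14/26/5
#8 bne  $3, $4, L12 ; 0/9/14/26/5 ; →target
#9 addi  $4, $0, 6 ; 0/9/14/26/6
#12 xor  $1, $4, $1 ; 0/15/14/26/6
#13 addi  $1, $2, 3 ; 0/17/14/26/6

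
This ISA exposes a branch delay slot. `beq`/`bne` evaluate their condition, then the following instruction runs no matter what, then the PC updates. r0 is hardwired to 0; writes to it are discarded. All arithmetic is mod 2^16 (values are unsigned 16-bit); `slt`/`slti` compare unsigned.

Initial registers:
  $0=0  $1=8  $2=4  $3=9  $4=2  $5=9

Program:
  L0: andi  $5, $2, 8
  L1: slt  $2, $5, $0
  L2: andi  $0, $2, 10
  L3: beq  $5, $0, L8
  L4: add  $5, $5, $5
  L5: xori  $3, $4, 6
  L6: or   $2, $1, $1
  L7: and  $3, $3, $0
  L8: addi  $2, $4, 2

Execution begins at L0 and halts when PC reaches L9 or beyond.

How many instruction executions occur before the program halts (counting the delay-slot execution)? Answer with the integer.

6

#0 andi  $5, $2, 8 ; 0/8/4/9/2/0
#1 slt  $2, $5, $0 ; 0/8/0/9/2/0
#2 andi  $0, $2, 10 ; 0/8/0/9/2/0
#3 beq  $5, $0, L8 ; 0/8/0/9/2/0 ; →target
#4 add  $5, $5, $5 ; 0/8/0/9/2/0
#8 addi  $2, $4, 2 ; 0/8/4/9/2/0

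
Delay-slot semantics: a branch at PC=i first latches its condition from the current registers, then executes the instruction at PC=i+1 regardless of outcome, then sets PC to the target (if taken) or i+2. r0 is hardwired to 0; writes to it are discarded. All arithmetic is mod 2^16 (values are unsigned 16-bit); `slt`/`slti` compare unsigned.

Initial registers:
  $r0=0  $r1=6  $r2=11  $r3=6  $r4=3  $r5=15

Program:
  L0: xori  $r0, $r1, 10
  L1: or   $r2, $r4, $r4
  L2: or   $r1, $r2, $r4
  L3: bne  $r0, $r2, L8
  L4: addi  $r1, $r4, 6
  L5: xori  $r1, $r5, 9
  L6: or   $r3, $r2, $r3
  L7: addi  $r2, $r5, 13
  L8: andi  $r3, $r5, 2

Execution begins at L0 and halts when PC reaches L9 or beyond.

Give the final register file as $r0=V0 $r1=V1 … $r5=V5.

PC=0  xori  $r0, $r1, 10     | $r0=0 $r1=6 $r2=11 $r3=6 $r4=3 $r5=15
PC=1  or   $r2, $r4, $r4     | $r0=0 $r1=6 $r2=3 $r3=6 $r4=3 $r5=15
PC=2  or   $r1, $r2, $r4     | $r0=0 $r1=3 $r2=3 $r3=6 $r4=3 $r5=15
PC=3  bne  $r0, $r2, L8      | $r0=0 $r1=3 $r2=3 $r3=6 $r4=3 $r5=15  [TAKEN]
PC=4  addi  $r1, $r4, 6      | $r0=0 $r1=9 $r2=3 $r3=6 $r4=3 $r5=15
PC=8  andi  $r3, $r5, 2      | $r0=0 $r1=9 $r2=3 $r3=2 $r4=3 $r5=15

$r0=0 $r1=9 $r2=3 $r3=2 $r4=3 $r5=15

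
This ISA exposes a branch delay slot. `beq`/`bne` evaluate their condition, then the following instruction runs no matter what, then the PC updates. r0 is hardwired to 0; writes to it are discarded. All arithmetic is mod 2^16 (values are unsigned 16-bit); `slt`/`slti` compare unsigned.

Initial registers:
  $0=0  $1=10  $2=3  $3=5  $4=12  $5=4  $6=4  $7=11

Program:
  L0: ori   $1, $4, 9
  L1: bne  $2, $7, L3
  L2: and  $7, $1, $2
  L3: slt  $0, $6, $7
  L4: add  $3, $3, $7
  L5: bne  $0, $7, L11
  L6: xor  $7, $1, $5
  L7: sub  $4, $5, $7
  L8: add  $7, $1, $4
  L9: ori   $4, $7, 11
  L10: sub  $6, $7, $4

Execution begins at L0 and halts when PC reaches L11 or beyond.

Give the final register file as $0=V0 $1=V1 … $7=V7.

$0=0 $1=13 $2=3 $3=6 $4=12 $5=4 $6=4 $7=9

PC=0  ori   $1, $4, 9        | $0=0 $1=13 $2=3 $3=5 $4=12 $5=4 $6=4 $7=11
PC=1  bne  $2, $7, L3        | $0=0 $1=13 $2=3 $3=5 $4=12 $5=4 $6=4 $7=11  [TAKEN]
PC=2  and  $7, $1, $2        | $0=0 $1=13 $2=3 $3=5 $4=12 $5=4 $6=4 $7=1
PC=3  slt  $0, $6, $7        | $0=0 $1=13 $2=3 $3=5 $4=12 $5=4 $6=4 $7=1
PC=4  add  $3, $3, $7        | $0=0 $1=13 $2=3 $3=6 $4=12 $5=4 $6=4 $7=1
PC=5  bne  $0, $7, L11       | $0=0 $1=13 $2=3 $3=6 $4=12 $5=4 $6=4 $7=1  [TAKEN]
PC=6  xor  $7, $1, $5        | $0=0 $1=13 $2=3 $3=6 $4=12 $5=4 $6=4 $7=9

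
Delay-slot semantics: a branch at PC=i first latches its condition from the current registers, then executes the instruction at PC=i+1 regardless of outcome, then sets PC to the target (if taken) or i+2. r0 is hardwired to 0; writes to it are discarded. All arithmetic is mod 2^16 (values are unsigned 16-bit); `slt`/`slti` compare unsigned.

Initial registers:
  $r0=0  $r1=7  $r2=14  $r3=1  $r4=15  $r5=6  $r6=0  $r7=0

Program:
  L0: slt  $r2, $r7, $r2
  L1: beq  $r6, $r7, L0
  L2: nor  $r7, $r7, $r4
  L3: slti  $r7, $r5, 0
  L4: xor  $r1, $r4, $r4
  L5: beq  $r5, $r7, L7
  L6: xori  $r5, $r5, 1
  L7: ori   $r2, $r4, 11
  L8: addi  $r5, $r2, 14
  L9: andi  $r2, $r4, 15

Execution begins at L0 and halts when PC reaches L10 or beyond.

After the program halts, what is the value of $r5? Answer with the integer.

29

  step pc=0: slt  $r2, $r7, $r2  regs=(0,7,1,1,15,6,0,0)
  step pc=1: beq  $r6, $r7, L0  cond=T  regs=(0,7,1,1,15,6,0,0)
  step pc=2: nor  $r7, $r7, $r4  regs=(0,7,1,1,15,6,0,65520)
  step pc=0: slt  $r2, $r7, $r2  regs=(0,7,0,1,15,6,0,65520)
  step pc=1: beq  $r6, $r7, L0  cond=F  regs=(0,7,0,1,15,6,0,65520)
  step pc=2: nor  $r7, $r7, $r4  regs=(0,7,0,1,15,6,0,0)
  step pc=3: slti  $r7, $r5, 0  regs=(0,7,0,1,15,6,0,0)
  step pc=4: xor  $r1, $r4, $r4  regs=(0,0,0,1,15,6,0,0)
  step pc=5: beq  $r5, $r7, L7  cond=F  regs=(0,0,0,1,15,6,0,0)
  step pc=6: xori  $r5, $r5, 1  regs=(0,0,0,1,15,7,0,0)
  step pc=7: ori   $r2, $r4, 11  regs=(0,0,15,1,15,7,0,0)
  step pc=8: addi  $r5, $r2, 14  regs=(0,0,15,1,15,29,0,0)
  step pc=9: andi  $r2, $r4, 15  regs=(0,0,15,1,15,29,0,0)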